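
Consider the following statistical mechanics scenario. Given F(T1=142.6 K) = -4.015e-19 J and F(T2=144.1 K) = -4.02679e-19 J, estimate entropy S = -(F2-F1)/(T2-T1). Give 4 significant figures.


Step 1: dF = F2 - F1 = -4.02679e-19 - (-4.015e-19) = -1.179e-21 J
Step 2: dT = T2 - T1 = 144.1 - 142.6 = 1.5 K
Step 3: S = -dF/dT = -(-1.179e-21)/1.5 = 7.86e-22 J/K

7.86e-22


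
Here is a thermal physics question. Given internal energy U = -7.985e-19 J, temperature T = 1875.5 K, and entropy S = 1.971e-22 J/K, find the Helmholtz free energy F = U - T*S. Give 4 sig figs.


Step 1: T*S = 1875.5 * 1.971e-22 = 3.697e-19 J
Step 2: F = U - T*S = -7.985e-19 - 3.697e-19
Step 3: F = -1.168e-18 J

-1.168e-18


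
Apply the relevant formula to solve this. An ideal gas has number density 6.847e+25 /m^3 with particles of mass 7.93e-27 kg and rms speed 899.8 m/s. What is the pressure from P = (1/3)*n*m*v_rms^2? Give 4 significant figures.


Step 1: v_rms^2 = 899.8^2 = 8.096e+05
Step 2: n*m = 6.847e+25*7.93e-27 = 0.543
Step 3: P = (1/3)*0.543*8.096e+05 = 1.465e+05 Pa

1.465e+05


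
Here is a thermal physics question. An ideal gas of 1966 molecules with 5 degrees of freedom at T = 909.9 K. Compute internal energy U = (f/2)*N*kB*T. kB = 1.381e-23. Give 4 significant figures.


Step 1: f/2 = 5/2 = 2.5
Step 2: N*kB*T = 1966*1.381e-23*909.9 = 2.47e-17
Step 3: U = 2.5 * 2.47e-17 = 6.176e-17 J

6.176e-17


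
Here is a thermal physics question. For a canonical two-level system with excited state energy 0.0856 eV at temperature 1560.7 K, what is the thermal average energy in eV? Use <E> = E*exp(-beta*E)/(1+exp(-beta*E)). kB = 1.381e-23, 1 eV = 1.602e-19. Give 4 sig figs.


Step 1: beta*E = 0.0856*1.602e-19/(1.381e-23*1560.7) = 0.6362
Step 2: exp(-beta*E) = 0.5293
Step 3: <E> = 0.0856*0.5293/(1+0.5293) = 0.02963 eV

0.02963


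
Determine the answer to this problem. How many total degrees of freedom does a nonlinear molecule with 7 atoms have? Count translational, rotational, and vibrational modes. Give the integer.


Step 1: Translational DOF = 3
Step 2: Rotational DOF (nonlinear) = 3
Step 3: Vibrational DOF = 3*7 - 6 = 15
Step 4: Total = 3 + 3 + 15 = 21

21


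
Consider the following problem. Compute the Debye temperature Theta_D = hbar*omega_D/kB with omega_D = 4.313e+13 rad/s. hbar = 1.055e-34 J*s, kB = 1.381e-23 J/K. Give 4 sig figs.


Step 1: hbar*omega_D = 1.055e-34 * 4.313e+13 = 4.55e-21 J
Step 2: Theta_D = 4.55e-21 / 1.381e-23
Step 3: Theta_D = 329.5 K

329.5


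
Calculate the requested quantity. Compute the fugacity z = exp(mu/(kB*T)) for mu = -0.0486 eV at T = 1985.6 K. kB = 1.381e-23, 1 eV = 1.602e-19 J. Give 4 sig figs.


Step 1: Convert mu to Joules: -0.0486*1.602e-19 = -7.786e-21 J
Step 2: kB*T = 1.381e-23*1985.6 = 2.742e-20 J
Step 3: mu/(kB*T) = -0.2839
Step 4: z = exp(-0.2839) = 0.7528

0.7528


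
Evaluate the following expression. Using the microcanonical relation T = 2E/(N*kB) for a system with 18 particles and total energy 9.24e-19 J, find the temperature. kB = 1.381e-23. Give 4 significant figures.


Step 1: Numerator = 2*E = 2*9.24e-19 = 1.848e-18 J
Step 2: Denominator = N*kB = 18*1.381e-23 = 2.486e-22
Step 3: T = 1.848e-18 / 2.486e-22 = 7434 K

7434


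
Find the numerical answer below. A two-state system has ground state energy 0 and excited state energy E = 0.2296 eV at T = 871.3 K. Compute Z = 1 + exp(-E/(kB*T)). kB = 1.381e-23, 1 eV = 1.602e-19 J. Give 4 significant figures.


Step 1: Compute beta*E = E*eV/(kB*T) = 0.2296*1.602e-19/(1.381e-23*871.3) = 3.057
Step 2: exp(-beta*E) = exp(-3.057) = 0.04704
Step 3: Z = 1 + 0.04704 = 1.047

1.047


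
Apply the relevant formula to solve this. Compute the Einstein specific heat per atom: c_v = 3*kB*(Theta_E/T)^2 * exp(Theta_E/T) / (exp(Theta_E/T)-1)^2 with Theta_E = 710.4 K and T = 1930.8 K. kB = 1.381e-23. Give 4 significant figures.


Step 1: x = Theta_E/T = 710.4/1930.8 = 0.3679
Step 2: x^2 = 0.1354
Step 3: exp(x) = 1.445
Step 4: c_v = 3*1.381e-23*0.1354*1.445/(1.445-1)^2 = 4.097e-23

4.097e-23


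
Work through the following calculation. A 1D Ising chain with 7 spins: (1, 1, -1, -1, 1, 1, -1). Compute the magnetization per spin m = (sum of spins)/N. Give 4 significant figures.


Step 1: Count up spins (+1): 4, down spins (-1): 3
Step 2: Total magnetization M = 4 - 3 = 1
Step 3: m = M/N = 1/7 = 0.1429

0.1429


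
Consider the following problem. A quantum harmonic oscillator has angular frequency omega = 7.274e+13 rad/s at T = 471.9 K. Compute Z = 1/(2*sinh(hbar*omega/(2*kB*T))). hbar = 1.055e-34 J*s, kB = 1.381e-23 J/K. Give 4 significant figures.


Step 1: Compute x = hbar*omega/(kB*T) = 1.055e-34*7.274e+13/(1.381e-23*471.9) = 1.178
Step 2: x/2 = 0.5888
Step 3: sinh(x/2) = 0.6234
Step 4: Z = 1/(2*0.6234) = 0.8021

0.8021


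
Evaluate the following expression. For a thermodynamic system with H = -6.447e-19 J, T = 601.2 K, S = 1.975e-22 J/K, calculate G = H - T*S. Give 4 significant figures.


Step 1: T*S = 601.2 * 1.975e-22 = 1.187e-19 J
Step 2: G = H - T*S = -6.447e-19 - 1.187e-19
Step 3: G = -7.634e-19 J

-7.634e-19


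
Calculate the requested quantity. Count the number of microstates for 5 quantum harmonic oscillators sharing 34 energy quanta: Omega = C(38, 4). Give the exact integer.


Step 1: Use binomial coefficient C(38, 4)
Step 2: Numerator = 38! / 34!
Step 3: Denominator = 4!
Step 4: Omega = 73815

73815


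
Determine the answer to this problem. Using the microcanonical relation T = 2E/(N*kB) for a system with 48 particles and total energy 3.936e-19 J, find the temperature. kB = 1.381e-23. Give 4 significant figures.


Step 1: Numerator = 2*E = 2*3.936e-19 = 7.872e-19 J
Step 2: Denominator = N*kB = 48*1.381e-23 = 6.629e-22
Step 3: T = 7.872e-19 / 6.629e-22 = 1188 K

1188


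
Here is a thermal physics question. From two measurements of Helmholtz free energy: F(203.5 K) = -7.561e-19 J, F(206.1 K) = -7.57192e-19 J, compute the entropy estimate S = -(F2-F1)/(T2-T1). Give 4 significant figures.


Step 1: dF = F2 - F1 = -7.57192e-19 - (-7.561e-19) = -1.092e-21 J
Step 2: dT = T2 - T1 = 206.1 - 203.5 = 2.6 K
Step 3: S = -dF/dT = -(-1.092e-21)/2.6 = 4.2e-22 J/K

4.2e-22


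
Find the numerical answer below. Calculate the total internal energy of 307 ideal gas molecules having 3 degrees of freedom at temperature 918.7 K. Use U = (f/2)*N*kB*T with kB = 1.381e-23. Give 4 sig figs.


Step 1: f/2 = 3/2 = 1.5
Step 2: N*kB*T = 307*1.381e-23*918.7 = 3.895e-18
Step 3: U = 1.5 * 3.895e-18 = 5.842e-18 J

5.842e-18


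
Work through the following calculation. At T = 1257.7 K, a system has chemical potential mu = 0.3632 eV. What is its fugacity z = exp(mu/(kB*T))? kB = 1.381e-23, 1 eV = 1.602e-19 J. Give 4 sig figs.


Step 1: Convert mu to Joules: 0.3632*1.602e-19 = 5.818e-20 J
Step 2: kB*T = 1.381e-23*1257.7 = 1.737e-20 J
Step 3: mu/(kB*T) = 3.35
Step 4: z = exp(3.35) = 28.5

28.5


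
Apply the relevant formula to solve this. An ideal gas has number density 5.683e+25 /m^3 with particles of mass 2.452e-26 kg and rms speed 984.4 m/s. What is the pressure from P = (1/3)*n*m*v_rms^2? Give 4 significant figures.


Step 1: v_rms^2 = 984.4^2 = 9.69e+05
Step 2: n*m = 5.683e+25*2.452e-26 = 1.393
Step 3: P = (1/3)*1.393*9.69e+05 = 4.501e+05 Pa

4.501e+05


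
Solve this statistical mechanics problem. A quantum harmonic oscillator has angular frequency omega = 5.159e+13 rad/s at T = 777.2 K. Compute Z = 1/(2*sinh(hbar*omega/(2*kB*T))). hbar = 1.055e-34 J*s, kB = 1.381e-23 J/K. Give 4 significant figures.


Step 1: Compute x = hbar*omega/(kB*T) = 1.055e-34*5.159e+13/(1.381e-23*777.2) = 0.5071
Step 2: x/2 = 0.2535
Step 3: sinh(x/2) = 0.2563
Step 4: Z = 1/(2*0.2563) = 1.951

1.951


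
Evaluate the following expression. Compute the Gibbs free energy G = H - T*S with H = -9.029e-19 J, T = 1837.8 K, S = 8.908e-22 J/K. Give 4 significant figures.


Step 1: T*S = 1837.8 * 8.908e-22 = 1.637e-18 J
Step 2: G = H - T*S = -9.029e-19 - 1.637e-18
Step 3: G = -2.54e-18 J

-2.54e-18


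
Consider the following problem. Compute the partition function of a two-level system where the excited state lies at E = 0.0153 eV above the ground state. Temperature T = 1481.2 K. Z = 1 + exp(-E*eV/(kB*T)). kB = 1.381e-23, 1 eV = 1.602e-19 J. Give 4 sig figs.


Step 1: Compute beta*E = E*eV/(kB*T) = 0.0153*1.602e-19/(1.381e-23*1481.2) = 0.1198
Step 2: exp(-beta*E) = exp(-0.1198) = 0.8871
Step 3: Z = 1 + 0.8871 = 1.887

1.887


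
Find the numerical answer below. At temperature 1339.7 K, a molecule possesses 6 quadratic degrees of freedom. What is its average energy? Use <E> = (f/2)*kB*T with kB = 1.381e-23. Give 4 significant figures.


Step 1: f/2 = 6/2 = 3
Step 2: kB*T = 1.381e-23 * 1339.7 = 1.85e-20
Step 3: <E> = 3 * 1.85e-20 = 5.55e-20 J

5.55e-20


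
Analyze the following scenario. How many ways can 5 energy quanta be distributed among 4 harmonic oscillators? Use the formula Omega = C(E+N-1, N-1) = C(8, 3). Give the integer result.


Step 1: Use binomial coefficient C(8, 3)
Step 2: Numerator = 8! / 5!
Step 3: Denominator = 3!
Step 4: Omega = 56

56


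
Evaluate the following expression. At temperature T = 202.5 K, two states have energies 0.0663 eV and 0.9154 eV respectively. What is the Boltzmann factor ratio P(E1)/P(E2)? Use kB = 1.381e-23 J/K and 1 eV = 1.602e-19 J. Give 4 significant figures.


Step 1: Compute energy difference dE = E1 - E2 = 0.0663 - 0.9154 = -0.8491 eV
Step 2: Convert to Joules: dE_J = -0.8491 * 1.602e-19 = -1.36e-19 J
Step 3: Compute exponent = -dE_J / (kB * T) = -(-1.36e-19) / (1.381e-23 * 202.5) = 48.64
Step 4: P(E1)/P(E2) = exp(48.64) = 1.332e+21

1.332e+21


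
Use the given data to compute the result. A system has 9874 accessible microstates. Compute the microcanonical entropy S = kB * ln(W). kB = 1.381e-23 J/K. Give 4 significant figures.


Step 1: ln(W) = ln(9874) = 9.198
Step 2: S = kB * ln(W) = 1.381e-23 * 9.198
Step 3: S = 1.27e-22 J/K

1.27e-22


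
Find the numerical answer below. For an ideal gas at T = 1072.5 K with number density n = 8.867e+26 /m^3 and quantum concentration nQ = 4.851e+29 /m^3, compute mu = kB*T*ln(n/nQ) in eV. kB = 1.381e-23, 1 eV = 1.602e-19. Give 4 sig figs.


Step 1: n/nQ = 8.867e+26/4.851e+29 = 0.001828
Step 2: ln(n/nQ) = -6.305
Step 3: mu = kB*T*ln(n/nQ) = 1.481e-20*-6.305 = -9.338e-20 J
Step 4: Convert to eV: -9.338e-20/1.602e-19 = -0.5829 eV

-0.5829


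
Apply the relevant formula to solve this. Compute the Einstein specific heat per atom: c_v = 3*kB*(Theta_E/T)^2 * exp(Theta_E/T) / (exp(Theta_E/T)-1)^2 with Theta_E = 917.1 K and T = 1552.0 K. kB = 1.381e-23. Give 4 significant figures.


Step 1: x = Theta_E/T = 917.1/1552.0 = 0.5909
Step 2: x^2 = 0.3492
Step 3: exp(x) = 1.806
Step 4: c_v = 3*1.381e-23*0.3492*1.806/(1.806-1)^2 = 4.025e-23

4.025e-23


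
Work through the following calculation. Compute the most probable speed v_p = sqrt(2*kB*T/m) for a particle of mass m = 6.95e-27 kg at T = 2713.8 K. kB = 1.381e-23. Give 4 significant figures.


Step 1: Numerator = 2*kB*T = 2*1.381e-23*2713.8 = 7.496e-20
Step 2: Ratio = 7.496e-20 / 6.95e-27 = 1.078e+07
Step 3: v_p = sqrt(1.078e+07) = 3284 m/s

3284


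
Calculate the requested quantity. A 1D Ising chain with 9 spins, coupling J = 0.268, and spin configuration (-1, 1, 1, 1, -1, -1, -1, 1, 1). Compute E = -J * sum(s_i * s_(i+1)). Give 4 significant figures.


Step 1: Nearest-neighbor products: -1, 1, 1, -1, 1, 1, -1, 1
Step 2: Sum of products = 2
Step 3: E = -0.268 * 2 = -0.536

-0.536


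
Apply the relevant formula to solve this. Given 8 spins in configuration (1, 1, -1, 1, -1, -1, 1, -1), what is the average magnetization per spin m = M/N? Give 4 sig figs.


Step 1: Count up spins (+1): 4, down spins (-1): 4
Step 2: Total magnetization M = 4 - 4 = 0
Step 3: m = M/N = 0/8 = 0

0


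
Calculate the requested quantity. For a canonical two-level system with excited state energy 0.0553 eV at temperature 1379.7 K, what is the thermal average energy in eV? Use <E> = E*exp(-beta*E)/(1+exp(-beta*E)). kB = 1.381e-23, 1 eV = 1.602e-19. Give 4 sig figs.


Step 1: beta*E = 0.0553*1.602e-19/(1.381e-23*1379.7) = 0.465
Step 2: exp(-beta*E) = 0.6282
Step 3: <E> = 0.0553*0.6282/(1+0.6282) = 0.02134 eV

0.02134


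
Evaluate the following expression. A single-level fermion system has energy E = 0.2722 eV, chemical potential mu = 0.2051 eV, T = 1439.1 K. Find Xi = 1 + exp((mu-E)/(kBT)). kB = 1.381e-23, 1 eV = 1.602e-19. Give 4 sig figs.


Step 1: (mu - E) = 0.2051 - 0.2722 = -0.0671 eV
Step 2: x = (mu-E)*eV/(kB*T) = -0.0671*1.602e-19/(1.381e-23*1439.1) = -0.5409
Step 3: exp(x) = 0.5822
Step 4: Xi = 1 + 0.5822 = 1.582

1.582


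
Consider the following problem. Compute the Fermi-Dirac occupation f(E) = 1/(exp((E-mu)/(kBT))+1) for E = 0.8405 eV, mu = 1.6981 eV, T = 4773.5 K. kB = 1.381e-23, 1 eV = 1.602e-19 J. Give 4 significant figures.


Step 1: (E - mu) = 0.8405 - 1.6981 = -0.8576 eV
Step 2: Convert: (E-mu)*eV = -1.374e-19 J
Step 3: x = (E-mu)*eV/(kB*T) = -2.084
Step 4: f = 1/(exp(-2.084)+1) = 0.8893

0.8893


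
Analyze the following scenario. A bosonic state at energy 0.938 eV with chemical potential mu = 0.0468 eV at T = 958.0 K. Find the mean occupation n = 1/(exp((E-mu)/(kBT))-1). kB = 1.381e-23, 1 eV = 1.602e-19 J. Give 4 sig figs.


Step 1: (E - mu) = 0.8912 eV
Step 2: x = (E-mu)*eV/(kB*T) = 0.8912*1.602e-19/(1.381e-23*958.0) = 10.79
Step 3: exp(x) = 4.86e+04
Step 4: n = 1/(exp(x)-1) = 2.058e-05

2.058e-05


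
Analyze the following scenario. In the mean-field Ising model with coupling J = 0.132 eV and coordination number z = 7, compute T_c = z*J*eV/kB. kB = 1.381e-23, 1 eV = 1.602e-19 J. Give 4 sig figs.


Step 1: z*J = 7*0.132 = 0.924 eV
Step 2: Convert to Joules: 0.924*1.602e-19 = 1.48e-19 J
Step 3: T_c = 1.48e-19 / 1.381e-23 = 1.072e+04 K

1.072e+04


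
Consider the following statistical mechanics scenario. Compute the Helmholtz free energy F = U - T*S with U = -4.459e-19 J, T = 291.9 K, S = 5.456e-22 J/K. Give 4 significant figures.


Step 1: T*S = 291.9 * 5.456e-22 = 1.593e-19 J
Step 2: F = U - T*S = -4.459e-19 - 1.593e-19
Step 3: F = -6.052e-19 J

-6.052e-19


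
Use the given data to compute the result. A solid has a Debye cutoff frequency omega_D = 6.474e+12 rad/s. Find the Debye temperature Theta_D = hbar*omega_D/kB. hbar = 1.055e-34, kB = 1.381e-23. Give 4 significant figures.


Step 1: hbar*omega_D = 1.055e-34 * 6.474e+12 = 6.83e-22 J
Step 2: Theta_D = 6.83e-22 / 1.381e-23
Step 3: Theta_D = 49.46 K

49.46


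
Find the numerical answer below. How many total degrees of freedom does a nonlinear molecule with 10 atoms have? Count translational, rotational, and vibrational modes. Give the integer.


Step 1: Translational DOF = 3
Step 2: Rotational DOF (nonlinear) = 3
Step 3: Vibrational DOF = 3*10 - 6 = 24
Step 4: Total = 3 + 3 + 24 = 30

30


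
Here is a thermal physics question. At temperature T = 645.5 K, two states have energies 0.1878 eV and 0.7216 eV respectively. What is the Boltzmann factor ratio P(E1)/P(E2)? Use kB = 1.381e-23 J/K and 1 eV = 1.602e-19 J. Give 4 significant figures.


Step 1: Compute energy difference dE = E1 - E2 = 0.1878 - 0.7216 = -0.5338 eV
Step 2: Convert to Joules: dE_J = -0.5338 * 1.602e-19 = -8.551e-20 J
Step 3: Compute exponent = -dE_J / (kB * T) = -(-8.551e-20) / (1.381e-23 * 645.5) = 9.593
Step 4: P(E1)/P(E2) = exp(9.593) = 1.466e+04

1.466e+04


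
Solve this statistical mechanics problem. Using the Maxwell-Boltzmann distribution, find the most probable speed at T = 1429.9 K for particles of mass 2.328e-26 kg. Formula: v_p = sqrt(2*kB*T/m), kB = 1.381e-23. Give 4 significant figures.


Step 1: Numerator = 2*kB*T = 2*1.381e-23*1429.9 = 3.949e-20
Step 2: Ratio = 3.949e-20 / 2.328e-26 = 1.696e+06
Step 3: v_p = sqrt(1.696e+06) = 1302 m/s

1302


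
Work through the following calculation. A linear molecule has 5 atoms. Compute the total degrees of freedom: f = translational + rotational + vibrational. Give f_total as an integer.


Step 1: Translational DOF = 3
Step 2: Rotational DOF (linear) = 2
Step 3: Vibrational DOF = 3*5 - 5 = 10
Step 4: Total = 3 + 2 + 10 = 15

15


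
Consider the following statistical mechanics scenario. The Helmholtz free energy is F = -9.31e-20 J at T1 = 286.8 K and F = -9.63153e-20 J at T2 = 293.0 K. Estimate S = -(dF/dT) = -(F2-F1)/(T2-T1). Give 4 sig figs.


Step 1: dF = F2 - F1 = -9.63153e-20 - (-9.31e-20) = -3.2153e-21 J
Step 2: dT = T2 - T1 = 293.0 - 286.8 = 6.2 K
Step 3: S = -dF/dT = -(-3.2153e-21)/6.2 = 5.186e-22 J/K

5.186e-22


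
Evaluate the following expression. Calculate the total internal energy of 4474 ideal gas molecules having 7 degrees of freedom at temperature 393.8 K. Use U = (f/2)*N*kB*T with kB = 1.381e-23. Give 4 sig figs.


Step 1: f/2 = 7/2 = 3.5
Step 2: N*kB*T = 4474*1.381e-23*393.8 = 2.433e-17
Step 3: U = 3.5 * 2.433e-17 = 8.516e-17 J

8.516e-17


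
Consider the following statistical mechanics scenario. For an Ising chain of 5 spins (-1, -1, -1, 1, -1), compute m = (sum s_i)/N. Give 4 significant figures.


Step 1: Count up spins (+1): 1, down spins (-1): 4
Step 2: Total magnetization M = 1 - 4 = -3
Step 3: m = M/N = -3/5 = -0.6

-0.6


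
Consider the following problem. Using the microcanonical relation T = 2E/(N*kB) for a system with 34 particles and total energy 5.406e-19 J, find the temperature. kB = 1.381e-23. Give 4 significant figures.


Step 1: Numerator = 2*E = 2*5.406e-19 = 1.081e-18 J
Step 2: Denominator = N*kB = 34*1.381e-23 = 4.695e-22
Step 3: T = 1.081e-18 / 4.695e-22 = 2303 K

2303


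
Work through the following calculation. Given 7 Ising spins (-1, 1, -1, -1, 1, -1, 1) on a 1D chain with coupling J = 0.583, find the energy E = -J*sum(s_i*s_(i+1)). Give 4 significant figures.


Step 1: Nearest-neighbor products: -1, -1, 1, -1, -1, -1
Step 2: Sum of products = -4
Step 3: E = -0.583 * -4 = 2.332

2.332


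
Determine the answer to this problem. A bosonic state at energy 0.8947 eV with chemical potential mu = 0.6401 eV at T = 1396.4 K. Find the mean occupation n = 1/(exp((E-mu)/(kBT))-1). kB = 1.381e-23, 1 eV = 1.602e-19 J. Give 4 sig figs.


Step 1: (E - mu) = 0.2546 eV
Step 2: x = (E-mu)*eV/(kB*T) = 0.2546*1.602e-19/(1.381e-23*1396.4) = 2.115
Step 3: exp(x) = 8.29
Step 4: n = 1/(exp(x)-1) = 0.1372

0.1372


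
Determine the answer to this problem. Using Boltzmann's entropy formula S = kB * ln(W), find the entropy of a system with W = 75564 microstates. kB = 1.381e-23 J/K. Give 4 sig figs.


Step 1: ln(W) = ln(75564) = 11.23
Step 2: S = kB * ln(W) = 1.381e-23 * 11.23
Step 3: S = 1.551e-22 J/K

1.551e-22


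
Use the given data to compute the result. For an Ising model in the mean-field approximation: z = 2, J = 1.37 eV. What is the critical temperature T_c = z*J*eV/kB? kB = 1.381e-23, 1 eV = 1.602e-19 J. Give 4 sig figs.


Step 1: z*J = 2*1.37 = 2.74 eV
Step 2: Convert to Joules: 2.74*1.602e-19 = 4.389e-19 J
Step 3: T_c = 4.389e-19 / 1.381e-23 = 3.178e+04 K

3.178e+04


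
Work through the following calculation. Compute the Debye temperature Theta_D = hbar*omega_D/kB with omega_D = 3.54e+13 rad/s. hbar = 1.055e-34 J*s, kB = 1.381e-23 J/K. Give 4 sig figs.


Step 1: hbar*omega_D = 1.055e-34 * 3.54e+13 = 3.735e-21 J
Step 2: Theta_D = 3.735e-21 / 1.381e-23
Step 3: Theta_D = 270.4 K

270.4


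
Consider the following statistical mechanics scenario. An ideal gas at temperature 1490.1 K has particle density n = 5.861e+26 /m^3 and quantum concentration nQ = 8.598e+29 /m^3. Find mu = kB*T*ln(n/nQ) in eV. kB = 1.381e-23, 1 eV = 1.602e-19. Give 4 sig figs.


Step 1: n/nQ = 5.861e+26/8.598e+29 = 0.0006817
Step 2: ln(n/nQ) = -7.291
Step 3: mu = kB*T*ln(n/nQ) = 2.058e-20*-7.291 = -1.5e-19 J
Step 4: Convert to eV: -1.5e-19/1.602e-19 = -0.9366 eV

-0.9366


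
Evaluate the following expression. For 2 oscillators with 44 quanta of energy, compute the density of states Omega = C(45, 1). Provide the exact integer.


Step 1: Use binomial coefficient C(45, 1)
Step 2: Numerator = 45! / 44!
Step 3: Denominator = 1!
Step 4: Omega = 45

45


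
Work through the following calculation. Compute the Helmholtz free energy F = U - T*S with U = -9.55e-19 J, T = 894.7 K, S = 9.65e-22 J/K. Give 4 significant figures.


Step 1: T*S = 894.7 * 9.65e-22 = 8.634e-19 J
Step 2: F = U - T*S = -9.55e-19 - 8.634e-19
Step 3: F = -1.818e-18 J

-1.818e-18


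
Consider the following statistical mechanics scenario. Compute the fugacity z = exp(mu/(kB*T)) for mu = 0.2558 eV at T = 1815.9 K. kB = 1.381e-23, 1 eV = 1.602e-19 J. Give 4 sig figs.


Step 1: Convert mu to Joules: 0.2558*1.602e-19 = 4.098e-20 J
Step 2: kB*T = 1.381e-23*1815.9 = 2.508e-20 J
Step 3: mu/(kB*T) = 1.634
Step 4: z = exp(1.634) = 5.125

5.125


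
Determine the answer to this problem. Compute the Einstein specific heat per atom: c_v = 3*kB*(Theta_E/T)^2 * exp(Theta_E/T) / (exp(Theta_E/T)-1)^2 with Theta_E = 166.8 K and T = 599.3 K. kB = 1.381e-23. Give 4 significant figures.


Step 1: x = Theta_E/T = 166.8/599.3 = 0.2783
Step 2: x^2 = 0.07746
Step 3: exp(x) = 1.321
Step 4: c_v = 3*1.381e-23*0.07746*1.321/(1.321-1)^2 = 4.116e-23

4.116e-23


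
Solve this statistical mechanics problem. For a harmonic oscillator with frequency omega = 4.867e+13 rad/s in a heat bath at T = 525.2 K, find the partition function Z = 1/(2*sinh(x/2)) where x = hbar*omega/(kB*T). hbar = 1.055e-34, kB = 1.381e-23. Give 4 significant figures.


Step 1: Compute x = hbar*omega/(kB*T) = 1.055e-34*4.867e+13/(1.381e-23*525.2) = 0.7079
Step 2: x/2 = 0.354
Step 3: sinh(x/2) = 0.3614
Step 4: Z = 1/(2*0.3614) = 1.383

1.383


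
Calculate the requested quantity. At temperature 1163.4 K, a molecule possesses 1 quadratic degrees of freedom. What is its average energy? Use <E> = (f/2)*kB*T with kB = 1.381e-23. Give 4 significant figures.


Step 1: f/2 = 1/2 = 0.5
Step 2: kB*T = 1.381e-23 * 1163.4 = 1.607e-20
Step 3: <E> = 0.5 * 1.607e-20 = 8.033e-21 J

8.033e-21


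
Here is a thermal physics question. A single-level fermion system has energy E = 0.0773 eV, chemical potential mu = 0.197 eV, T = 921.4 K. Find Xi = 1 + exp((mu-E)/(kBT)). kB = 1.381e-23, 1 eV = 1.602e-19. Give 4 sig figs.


Step 1: (mu - E) = 0.197 - 0.0773 = 0.1197 eV
Step 2: x = (mu-E)*eV/(kB*T) = 0.1197*1.602e-19/(1.381e-23*921.4) = 1.507
Step 3: exp(x) = 4.513
Step 4: Xi = 1 + 4.513 = 5.513

5.513


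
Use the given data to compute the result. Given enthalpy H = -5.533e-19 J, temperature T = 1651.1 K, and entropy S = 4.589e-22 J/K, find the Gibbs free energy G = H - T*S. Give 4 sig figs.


Step 1: T*S = 1651.1 * 4.589e-22 = 7.577e-19 J
Step 2: G = H - T*S = -5.533e-19 - 7.577e-19
Step 3: G = -1.311e-18 J

-1.311e-18


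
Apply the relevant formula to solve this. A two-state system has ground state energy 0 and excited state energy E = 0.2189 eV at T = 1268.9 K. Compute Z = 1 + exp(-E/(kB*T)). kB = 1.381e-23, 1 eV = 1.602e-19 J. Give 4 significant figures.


Step 1: Compute beta*E = E*eV/(kB*T) = 0.2189*1.602e-19/(1.381e-23*1268.9) = 2.001
Step 2: exp(-beta*E) = exp(-2.001) = 0.1352
Step 3: Z = 1 + 0.1352 = 1.135

1.135


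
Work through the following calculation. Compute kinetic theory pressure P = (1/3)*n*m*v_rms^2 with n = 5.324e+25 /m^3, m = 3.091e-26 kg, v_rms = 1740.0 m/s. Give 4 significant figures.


Step 1: v_rms^2 = 1740.0^2 = 3.028e+06
Step 2: n*m = 5.324e+25*3.091e-26 = 1.646
Step 3: P = (1/3)*1.646*3.028e+06 = 1.661e+06 Pa

1.661e+06


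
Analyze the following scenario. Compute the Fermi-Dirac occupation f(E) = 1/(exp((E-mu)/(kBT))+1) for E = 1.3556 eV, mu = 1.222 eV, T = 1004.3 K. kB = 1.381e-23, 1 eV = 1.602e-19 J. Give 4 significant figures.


Step 1: (E - mu) = 1.3556 - 1.222 = 0.1336 eV
Step 2: Convert: (E-mu)*eV = 2.14e-20 J
Step 3: x = (E-mu)*eV/(kB*T) = 1.543
Step 4: f = 1/(exp(1.543)+1) = 0.1761

0.1761


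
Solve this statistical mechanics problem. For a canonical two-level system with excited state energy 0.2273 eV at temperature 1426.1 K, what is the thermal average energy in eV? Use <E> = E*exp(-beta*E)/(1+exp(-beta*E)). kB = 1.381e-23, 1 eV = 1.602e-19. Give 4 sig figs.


Step 1: beta*E = 0.2273*1.602e-19/(1.381e-23*1426.1) = 1.849
Step 2: exp(-beta*E) = 0.1574
Step 3: <E> = 0.2273*0.1574/(1+0.1574) = 0.03091 eV

0.03091


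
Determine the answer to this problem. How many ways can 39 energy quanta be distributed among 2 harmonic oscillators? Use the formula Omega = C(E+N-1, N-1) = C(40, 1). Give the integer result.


Step 1: Use binomial coefficient C(40, 1)
Step 2: Numerator = 40! / 39!
Step 3: Denominator = 1!
Step 4: Omega = 40

40


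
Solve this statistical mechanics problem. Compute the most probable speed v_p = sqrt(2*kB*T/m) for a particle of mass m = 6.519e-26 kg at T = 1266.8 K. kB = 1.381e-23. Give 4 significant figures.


Step 1: Numerator = 2*kB*T = 2*1.381e-23*1266.8 = 3.499e-20
Step 2: Ratio = 3.499e-20 / 6.519e-26 = 5.367e+05
Step 3: v_p = sqrt(5.367e+05) = 732.6 m/s

732.6


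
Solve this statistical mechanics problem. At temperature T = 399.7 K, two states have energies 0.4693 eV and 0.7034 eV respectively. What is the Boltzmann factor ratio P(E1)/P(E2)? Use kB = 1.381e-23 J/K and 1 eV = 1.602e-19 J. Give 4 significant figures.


Step 1: Compute energy difference dE = E1 - E2 = 0.4693 - 0.7034 = -0.2341 eV
Step 2: Convert to Joules: dE_J = -0.2341 * 1.602e-19 = -3.75e-20 J
Step 3: Compute exponent = -dE_J / (kB * T) = -(-3.75e-20) / (1.381e-23 * 399.7) = 6.794
Step 4: P(E1)/P(E2) = exp(6.794) = 892.6

892.6


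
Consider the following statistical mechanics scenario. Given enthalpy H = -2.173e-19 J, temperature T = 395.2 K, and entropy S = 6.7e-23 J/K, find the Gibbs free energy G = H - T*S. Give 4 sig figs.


Step 1: T*S = 395.2 * 6.7e-23 = 2.648e-20 J
Step 2: G = H - T*S = -2.173e-19 - 2.648e-20
Step 3: G = -2.438e-19 J

-2.438e-19


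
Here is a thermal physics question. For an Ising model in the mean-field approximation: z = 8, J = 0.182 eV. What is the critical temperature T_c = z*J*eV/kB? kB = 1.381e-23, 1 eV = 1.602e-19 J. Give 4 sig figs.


Step 1: z*J = 8*0.182 = 1.456 eV
Step 2: Convert to Joules: 1.456*1.602e-19 = 2.333e-19 J
Step 3: T_c = 2.333e-19 / 1.381e-23 = 1.689e+04 K

1.689e+04


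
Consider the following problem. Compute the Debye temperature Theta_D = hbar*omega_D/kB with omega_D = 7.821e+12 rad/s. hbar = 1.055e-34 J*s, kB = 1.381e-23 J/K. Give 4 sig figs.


Step 1: hbar*omega_D = 1.055e-34 * 7.821e+12 = 8.251e-22 J
Step 2: Theta_D = 8.251e-22 / 1.381e-23
Step 3: Theta_D = 59.75 K

59.75


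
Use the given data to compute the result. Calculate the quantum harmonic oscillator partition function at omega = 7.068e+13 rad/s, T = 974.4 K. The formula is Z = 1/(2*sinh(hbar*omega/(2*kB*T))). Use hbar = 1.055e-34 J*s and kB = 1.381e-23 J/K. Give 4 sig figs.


Step 1: Compute x = hbar*omega/(kB*T) = 1.055e-34*7.068e+13/(1.381e-23*974.4) = 0.5541
Step 2: x/2 = 0.2771
Step 3: sinh(x/2) = 0.2806
Step 4: Z = 1/(2*0.2806) = 1.782

1.782


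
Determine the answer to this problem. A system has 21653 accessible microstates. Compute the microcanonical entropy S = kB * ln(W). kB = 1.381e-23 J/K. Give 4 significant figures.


Step 1: ln(W) = ln(21653) = 9.983
Step 2: S = kB * ln(W) = 1.381e-23 * 9.983
Step 3: S = 1.379e-22 J/K

1.379e-22


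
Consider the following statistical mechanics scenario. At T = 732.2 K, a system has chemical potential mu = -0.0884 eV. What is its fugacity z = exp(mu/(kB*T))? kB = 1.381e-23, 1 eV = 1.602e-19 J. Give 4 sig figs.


Step 1: Convert mu to Joules: -0.0884*1.602e-19 = -1.416e-20 J
Step 2: kB*T = 1.381e-23*732.2 = 1.011e-20 J
Step 3: mu/(kB*T) = -1.401
Step 4: z = exp(-1.401) = 0.2465

0.2465


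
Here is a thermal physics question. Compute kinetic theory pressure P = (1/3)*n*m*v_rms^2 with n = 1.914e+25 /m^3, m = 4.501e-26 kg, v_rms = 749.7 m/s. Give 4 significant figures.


Step 1: v_rms^2 = 749.7^2 = 5.621e+05
Step 2: n*m = 1.914e+25*4.501e-26 = 0.8615
Step 3: P = (1/3)*0.8615*5.621e+05 = 1.614e+05 Pa

1.614e+05


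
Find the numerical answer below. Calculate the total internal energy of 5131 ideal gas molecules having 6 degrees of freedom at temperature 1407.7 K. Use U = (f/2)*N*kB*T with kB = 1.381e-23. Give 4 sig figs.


Step 1: f/2 = 6/2 = 3.0
Step 2: N*kB*T = 5131*1.381e-23*1407.7 = 9.975e-17
Step 3: U = 3.0 * 9.975e-17 = 2.992e-16 J

2.992e-16


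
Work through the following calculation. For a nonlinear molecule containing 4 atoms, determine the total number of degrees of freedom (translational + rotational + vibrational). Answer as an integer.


Step 1: Translational DOF = 3
Step 2: Rotational DOF (nonlinear) = 3
Step 3: Vibrational DOF = 3*4 - 6 = 6
Step 4: Total = 3 + 3 + 6 = 12

12


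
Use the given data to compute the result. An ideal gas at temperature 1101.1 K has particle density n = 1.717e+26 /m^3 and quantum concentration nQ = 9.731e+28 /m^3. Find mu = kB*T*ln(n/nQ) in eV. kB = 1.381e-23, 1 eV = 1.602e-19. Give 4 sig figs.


Step 1: n/nQ = 1.717e+26/9.731e+28 = 0.001764
Step 2: ln(n/nQ) = -6.34
Step 3: mu = kB*T*ln(n/nQ) = 1.521e-20*-6.34 = -9.641e-20 J
Step 4: Convert to eV: -9.641e-20/1.602e-19 = -0.6018 eV

-0.6018


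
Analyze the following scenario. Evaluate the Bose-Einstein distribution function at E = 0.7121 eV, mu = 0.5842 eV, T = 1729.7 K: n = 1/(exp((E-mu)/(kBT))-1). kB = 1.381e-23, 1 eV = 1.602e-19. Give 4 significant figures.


Step 1: (E - mu) = 0.1279 eV
Step 2: x = (E-mu)*eV/(kB*T) = 0.1279*1.602e-19/(1.381e-23*1729.7) = 0.8578
Step 3: exp(x) = 2.358
Step 4: n = 1/(exp(x)-1) = 0.7364

0.7364


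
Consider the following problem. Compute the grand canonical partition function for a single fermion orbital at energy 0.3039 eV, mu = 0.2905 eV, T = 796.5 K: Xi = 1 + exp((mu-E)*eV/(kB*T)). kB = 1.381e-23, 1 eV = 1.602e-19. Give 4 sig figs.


Step 1: (mu - E) = 0.2905 - 0.3039 = -0.0134 eV
Step 2: x = (mu-E)*eV/(kB*T) = -0.0134*1.602e-19/(1.381e-23*796.5) = -0.1952
Step 3: exp(x) = 0.8227
Step 4: Xi = 1 + 0.8227 = 1.823

1.823


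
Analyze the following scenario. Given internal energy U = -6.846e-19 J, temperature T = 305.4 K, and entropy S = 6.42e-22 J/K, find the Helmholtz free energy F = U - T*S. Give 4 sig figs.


Step 1: T*S = 305.4 * 6.42e-22 = 1.961e-19 J
Step 2: F = U - T*S = -6.846e-19 - 1.961e-19
Step 3: F = -8.807e-19 J

-8.807e-19


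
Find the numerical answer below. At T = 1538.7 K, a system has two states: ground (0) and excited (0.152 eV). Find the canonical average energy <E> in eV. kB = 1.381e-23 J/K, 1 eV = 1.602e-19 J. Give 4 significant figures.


Step 1: beta*E = 0.152*1.602e-19/(1.381e-23*1538.7) = 1.146
Step 2: exp(-beta*E) = 0.3179
Step 3: <E> = 0.152*0.3179/(1+0.3179) = 0.03667 eV

0.03667


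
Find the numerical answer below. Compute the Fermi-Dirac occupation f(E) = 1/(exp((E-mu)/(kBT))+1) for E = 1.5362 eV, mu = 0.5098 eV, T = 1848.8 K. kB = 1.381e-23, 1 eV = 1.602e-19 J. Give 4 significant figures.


Step 1: (E - mu) = 1.5362 - 0.5098 = 1.026 eV
Step 2: Convert: (E-mu)*eV = 1.644e-19 J
Step 3: x = (E-mu)*eV/(kB*T) = 6.44
Step 4: f = 1/(exp(6.44)+1) = 0.001594

0.001594


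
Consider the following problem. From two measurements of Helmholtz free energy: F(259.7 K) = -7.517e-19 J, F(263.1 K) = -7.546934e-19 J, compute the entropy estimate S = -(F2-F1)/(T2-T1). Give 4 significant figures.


Step 1: dF = F2 - F1 = -7.546934e-19 - (-7.517e-19) = -2.9934e-21 J
Step 2: dT = T2 - T1 = 263.1 - 259.7 = 3.4 K
Step 3: S = -dF/dT = -(-2.9934e-21)/3.4 = 8.804e-22 J/K

8.804e-22


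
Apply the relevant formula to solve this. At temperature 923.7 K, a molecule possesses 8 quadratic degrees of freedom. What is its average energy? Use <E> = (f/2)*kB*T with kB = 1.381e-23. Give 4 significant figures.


Step 1: f/2 = 8/2 = 4
Step 2: kB*T = 1.381e-23 * 923.7 = 1.276e-20
Step 3: <E> = 4 * 1.276e-20 = 5.103e-20 J

5.103e-20


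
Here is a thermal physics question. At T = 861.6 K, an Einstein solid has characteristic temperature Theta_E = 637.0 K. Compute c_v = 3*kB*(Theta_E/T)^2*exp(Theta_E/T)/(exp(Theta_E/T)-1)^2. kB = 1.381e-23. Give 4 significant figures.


Step 1: x = Theta_E/T = 637.0/861.6 = 0.7393
Step 2: x^2 = 0.5466
Step 3: exp(x) = 2.095
Step 4: c_v = 3*1.381e-23*0.5466*2.095/(2.095-1)^2 = 3.959e-23

3.959e-23


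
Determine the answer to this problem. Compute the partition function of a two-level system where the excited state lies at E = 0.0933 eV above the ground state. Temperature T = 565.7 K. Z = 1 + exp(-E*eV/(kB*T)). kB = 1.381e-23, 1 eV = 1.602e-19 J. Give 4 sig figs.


Step 1: Compute beta*E = E*eV/(kB*T) = 0.0933*1.602e-19/(1.381e-23*565.7) = 1.913
Step 2: exp(-beta*E) = exp(-1.913) = 0.1476
Step 3: Z = 1 + 0.1476 = 1.148

1.148


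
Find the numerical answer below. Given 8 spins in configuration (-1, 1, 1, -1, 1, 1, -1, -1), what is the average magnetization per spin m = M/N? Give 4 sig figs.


Step 1: Count up spins (+1): 4, down spins (-1): 4
Step 2: Total magnetization M = 4 - 4 = 0
Step 3: m = M/N = 0/8 = 0

0


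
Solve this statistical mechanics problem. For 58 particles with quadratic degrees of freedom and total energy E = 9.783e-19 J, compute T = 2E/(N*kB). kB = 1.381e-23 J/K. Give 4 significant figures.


Step 1: Numerator = 2*E = 2*9.783e-19 = 1.957e-18 J
Step 2: Denominator = N*kB = 58*1.381e-23 = 8.01e-22
Step 3: T = 1.957e-18 / 8.01e-22 = 2443 K

2443


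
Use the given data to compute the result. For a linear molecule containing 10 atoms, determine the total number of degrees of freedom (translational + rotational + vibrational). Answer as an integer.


Step 1: Translational DOF = 3
Step 2: Rotational DOF (linear) = 2
Step 3: Vibrational DOF = 3*10 - 5 = 25
Step 4: Total = 3 + 2 + 25 = 30

30


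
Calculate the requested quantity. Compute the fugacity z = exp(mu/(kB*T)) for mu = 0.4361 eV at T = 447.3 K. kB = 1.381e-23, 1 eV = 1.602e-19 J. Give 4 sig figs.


Step 1: Convert mu to Joules: 0.4361*1.602e-19 = 6.986e-20 J
Step 2: kB*T = 1.381e-23*447.3 = 6.177e-21 J
Step 3: mu/(kB*T) = 11.31
Step 4: z = exp(11.31) = 8.162e+04

8.162e+04


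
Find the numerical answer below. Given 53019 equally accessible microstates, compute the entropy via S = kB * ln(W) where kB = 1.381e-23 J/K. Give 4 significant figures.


Step 1: ln(W) = ln(53019) = 10.88
Step 2: S = kB * ln(W) = 1.381e-23 * 10.88
Step 3: S = 1.502e-22 J/K

1.502e-22


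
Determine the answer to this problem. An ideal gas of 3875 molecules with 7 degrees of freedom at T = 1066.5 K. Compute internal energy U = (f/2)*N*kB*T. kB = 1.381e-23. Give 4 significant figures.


Step 1: f/2 = 7/2 = 3.5
Step 2: N*kB*T = 3875*1.381e-23*1066.5 = 5.707e-17
Step 3: U = 3.5 * 5.707e-17 = 1.998e-16 J

1.998e-16


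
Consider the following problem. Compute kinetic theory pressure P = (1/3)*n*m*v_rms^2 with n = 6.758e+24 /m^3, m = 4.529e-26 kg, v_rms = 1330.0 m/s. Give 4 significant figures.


Step 1: v_rms^2 = 1330.0^2 = 1.769e+06
Step 2: n*m = 6.758e+24*4.529e-26 = 0.3061
Step 3: P = (1/3)*0.3061*1.769e+06 = 1.805e+05 Pa

1.805e+05


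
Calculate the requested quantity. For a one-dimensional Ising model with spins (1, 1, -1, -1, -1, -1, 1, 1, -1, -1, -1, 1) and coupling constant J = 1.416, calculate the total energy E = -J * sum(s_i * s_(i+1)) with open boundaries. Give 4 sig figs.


Step 1: Nearest-neighbor products: 1, -1, 1, 1, 1, -1, 1, -1, 1, 1, -1
Step 2: Sum of products = 3
Step 3: E = -1.416 * 3 = -4.248

-4.248


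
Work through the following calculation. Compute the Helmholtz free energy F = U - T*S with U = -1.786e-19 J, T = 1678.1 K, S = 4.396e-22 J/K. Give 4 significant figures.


Step 1: T*S = 1678.1 * 4.396e-22 = 7.377e-19 J
Step 2: F = U - T*S = -1.786e-19 - 7.377e-19
Step 3: F = -9.163e-19 J

-9.163e-19


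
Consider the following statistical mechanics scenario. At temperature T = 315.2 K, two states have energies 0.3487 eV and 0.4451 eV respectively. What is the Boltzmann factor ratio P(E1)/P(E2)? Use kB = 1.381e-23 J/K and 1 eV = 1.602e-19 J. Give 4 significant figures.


Step 1: Compute energy difference dE = E1 - E2 = 0.3487 - 0.4451 = -0.0964 eV
Step 2: Convert to Joules: dE_J = -0.0964 * 1.602e-19 = -1.544e-20 J
Step 3: Compute exponent = -dE_J / (kB * T) = -(-1.544e-20) / (1.381e-23 * 315.2) = 3.548
Step 4: P(E1)/P(E2) = exp(3.548) = 34.74

34.74


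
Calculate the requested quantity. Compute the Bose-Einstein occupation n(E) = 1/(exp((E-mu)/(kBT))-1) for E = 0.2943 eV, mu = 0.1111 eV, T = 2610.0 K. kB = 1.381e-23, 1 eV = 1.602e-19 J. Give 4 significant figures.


Step 1: (E - mu) = 0.1832 eV
Step 2: x = (E-mu)*eV/(kB*T) = 0.1832*1.602e-19/(1.381e-23*2610.0) = 0.8142
Step 3: exp(x) = 2.257
Step 4: n = 1/(exp(x)-1) = 0.7953

0.7953


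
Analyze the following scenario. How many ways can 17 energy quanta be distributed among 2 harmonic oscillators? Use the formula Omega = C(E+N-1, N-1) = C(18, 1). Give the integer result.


Step 1: Use binomial coefficient C(18, 1)
Step 2: Numerator = 18! / 17!
Step 3: Denominator = 1!
Step 4: Omega = 18

18


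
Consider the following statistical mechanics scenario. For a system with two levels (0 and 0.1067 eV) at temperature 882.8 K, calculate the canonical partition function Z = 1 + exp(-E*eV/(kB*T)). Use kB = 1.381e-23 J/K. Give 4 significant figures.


Step 1: Compute beta*E = E*eV/(kB*T) = 0.1067*1.602e-19/(1.381e-23*882.8) = 1.402
Step 2: exp(-beta*E) = exp(-1.402) = 0.2461
Step 3: Z = 1 + 0.2461 = 1.246

1.246


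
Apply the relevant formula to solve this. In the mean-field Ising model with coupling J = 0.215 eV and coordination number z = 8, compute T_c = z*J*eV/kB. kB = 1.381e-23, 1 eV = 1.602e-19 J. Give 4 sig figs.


Step 1: z*J = 8*0.215 = 1.72 eV
Step 2: Convert to Joules: 1.72*1.602e-19 = 2.755e-19 J
Step 3: T_c = 2.755e-19 / 1.381e-23 = 1.995e+04 K

1.995e+04


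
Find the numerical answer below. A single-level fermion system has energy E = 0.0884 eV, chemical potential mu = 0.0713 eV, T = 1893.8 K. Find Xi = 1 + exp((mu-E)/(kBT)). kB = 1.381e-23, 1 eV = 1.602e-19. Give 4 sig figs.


Step 1: (mu - E) = 0.0713 - 0.0884 = -0.0171 eV
Step 2: x = (mu-E)*eV/(kB*T) = -0.0171*1.602e-19/(1.381e-23*1893.8) = -0.1047
Step 3: exp(x) = 0.9006
Step 4: Xi = 1 + 0.9006 = 1.901

1.901


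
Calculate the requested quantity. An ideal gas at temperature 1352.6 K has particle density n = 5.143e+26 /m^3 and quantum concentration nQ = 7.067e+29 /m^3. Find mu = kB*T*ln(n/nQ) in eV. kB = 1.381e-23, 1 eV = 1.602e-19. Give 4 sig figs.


Step 1: n/nQ = 5.143e+26/7.067e+29 = 0.0007277
Step 2: ln(n/nQ) = -7.226
Step 3: mu = kB*T*ln(n/nQ) = 1.868e-20*-7.226 = -1.35e-19 J
Step 4: Convert to eV: -1.35e-19/1.602e-19 = -0.8425 eV

-0.8425


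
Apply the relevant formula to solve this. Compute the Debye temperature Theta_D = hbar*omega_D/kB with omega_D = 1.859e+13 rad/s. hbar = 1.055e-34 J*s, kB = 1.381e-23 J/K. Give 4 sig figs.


Step 1: hbar*omega_D = 1.055e-34 * 1.859e+13 = 1.961e-21 J
Step 2: Theta_D = 1.961e-21 / 1.381e-23
Step 3: Theta_D = 142 K

142


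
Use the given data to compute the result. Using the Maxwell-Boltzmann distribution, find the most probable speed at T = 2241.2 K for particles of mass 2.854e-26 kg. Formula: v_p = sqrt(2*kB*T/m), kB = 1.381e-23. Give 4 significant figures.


Step 1: Numerator = 2*kB*T = 2*1.381e-23*2241.2 = 6.19e-20
Step 2: Ratio = 6.19e-20 / 2.854e-26 = 2.169e+06
Step 3: v_p = sqrt(2.169e+06) = 1473 m/s

1473


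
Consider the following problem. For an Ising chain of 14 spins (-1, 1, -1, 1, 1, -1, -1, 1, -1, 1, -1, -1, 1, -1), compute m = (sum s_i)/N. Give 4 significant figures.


Step 1: Count up spins (+1): 6, down spins (-1): 8
Step 2: Total magnetization M = 6 - 8 = -2
Step 3: m = M/N = -2/14 = -0.1429

-0.1429


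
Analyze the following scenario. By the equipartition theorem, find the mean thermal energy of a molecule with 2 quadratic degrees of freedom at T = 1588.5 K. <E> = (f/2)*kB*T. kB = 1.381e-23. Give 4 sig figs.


Step 1: f/2 = 2/2 = 1
Step 2: kB*T = 1.381e-23 * 1588.5 = 2.194e-20
Step 3: <E> = 1 * 2.194e-20 = 2.194e-20 J

2.194e-20
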